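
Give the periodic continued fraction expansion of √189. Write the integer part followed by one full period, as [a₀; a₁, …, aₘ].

a₀ = ⌊√189⌋ = 13.

[13; 1, 2, 1, 26]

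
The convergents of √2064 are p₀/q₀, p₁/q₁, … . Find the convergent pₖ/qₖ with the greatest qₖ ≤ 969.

√2064 = [45; 2, 3, 7, 3, 2, 90, …] (period length 6).
Convergents:
  p_0/q_0 = 45/1
  p_1/q_1 = 91/2
  p_2/q_2 = 318/7
  p_3/q_3 = 2317/51
  p_4/q_4 = 7269/160
  p_5/q_5 = 16855/371
  p_6/q_6 = 1524219/33550
q_5 = 371 ≤ 969 < 33550 = q_6, so the answer is 16855/371.

16855/371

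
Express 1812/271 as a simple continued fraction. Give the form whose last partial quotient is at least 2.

1812 = 6×271 + 186
271 = 1×186 + 85
186 = 2×85 + 16
85 = 5×16 + 5
16 = 3×5 + 1
5 = 5×1 + 0  (stop)
So 1812/271 = [6; 1, 2, 5, 3, 5].

[6; 1, 2, 5, 3, 5]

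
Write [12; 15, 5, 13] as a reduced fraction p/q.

Fold from the inside: start with 13/1.
  5 + 1/13 = 66/13
  15 + 13/66 = 1003/66
  12 + 66/1003 = 12102/1003

12102/1003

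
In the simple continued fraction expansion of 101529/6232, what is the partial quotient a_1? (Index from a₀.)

3

101529 = 16·6232 + 1817   →  a_0 = 16
6232 = 3·1817 + 781   →  a_1 = 3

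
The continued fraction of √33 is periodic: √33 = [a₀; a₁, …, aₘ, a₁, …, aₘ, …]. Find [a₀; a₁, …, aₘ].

[5; 1, 2, 1, 10]

a₀ = ⌊√33⌋ = 5.
With m₀=0, d₀=1 and mₖ₊₁ = dₖaₖ − mₖ, dₖ₊₁ = (n − mₖ₊₁²)/dₖ, aₖ₊₁ = ⌊(a₀+mₖ₊₁)/dₖ₊₁⌋:
  k=1: m=5, d=8, a=1
  k=2: m=3, d=3, a=2
  k=3: m=3, d=8, a=1
  k=4: m=5, d=1, a=10
d=1 and a=2a₀=10 at k=4, so the next step gives (m, d) = (5, 8) again — its k=1 value — and the period has length 4.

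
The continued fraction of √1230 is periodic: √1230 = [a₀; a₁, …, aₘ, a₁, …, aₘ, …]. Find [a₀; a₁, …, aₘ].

[35; 14, 70]

a₀ = ⌊√1230⌋ = 35.
With m₀=0, d₀=1 and mₖ₊₁ = dₖaₖ − mₖ, dₖ₊₁ = (n − mₖ₊₁²)/dₖ, aₖ₊₁ = ⌊(a₀+mₖ₊₁)/dₖ₊₁⌋:
  k=1: m=35, d=5, a=14
  k=2: m=35, d=1, a=70
d=1 and a=2a₀=70 at k=2, so the next step gives (m, d) = (35, 5) again — its k=1 value — and the period has length 2.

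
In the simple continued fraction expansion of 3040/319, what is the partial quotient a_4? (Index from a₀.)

1

3040 = 9·319 + 169   →  a_0 = 9
319 = 1·169 + 150   →  a_1 = 1
169 = 1·150 + 19   →  a_2 = 1
150 = 7·19 + 17   →  a_3 = 7
19 = 1·17 + 2   →  a_4 = 1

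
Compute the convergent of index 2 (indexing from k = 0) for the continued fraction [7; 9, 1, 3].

71/10

Using pₖ = aₖpₖ₋₁ + pₖ₋₂, qₖ = aₖqₖ₋₁ + qₖ₋₂ (with p₋₁=1, p₋₂=0, q₋₁=0, q₋₂=1):
  k=0: a=7, p=7, q=1
  k=1: a=9, p=64, q=9
  k=2: a=1, p=71, q=10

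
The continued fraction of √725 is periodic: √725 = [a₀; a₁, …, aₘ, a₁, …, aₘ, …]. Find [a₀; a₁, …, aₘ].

a₀ = ⌊√725⌋ = 26.
With m₀=0, d₀=1 and mₖ₊₁ = dₖaₖ − mₖ, dₖ₊₁ = (n − mₖ₊₁²)/dₖ, aₖ₊₁ = ⌊(a₀+mₖ₊₁)/dₖ₊₁⌋:
  k=1: m=26, d=49, a=1
  k=2: m=23, d=4, a=12
  k=3: m=25, d=25, a=2
  k=4: m=25, d=4, a=12
  k=5: m=23, d=49, a=1
  k=6: m=26, d=1, a=52
d=1 and a=2a₀=52 at k=6, so the next step gives (m, d) = (26, 49) again — its k=1 value — and the period has length 6.

[26; 1, 12, 2, 12, 1, 52]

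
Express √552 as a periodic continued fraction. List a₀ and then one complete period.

[23; 2, 46]

a₀ = ⌊√552⌋ = 23.
With m₀=0, d₀=1 and mₖ₊₁ = dₖaₖ − mₖ, dₖ₊₁ = (n − mₖ₊₁²)/dₖ, aₖ₊₁ = ⌊(a₀+mₖ₊₁)/dₖ₊₁⌋:
  k=1: m=23, d=23, a=2
  k=2: m=23, d=1, a=46
d=1 and a=2a₀=46 at k=2, so the next step gives (m, d) = (23, 23) again — its k=1 value — and the period has length 2.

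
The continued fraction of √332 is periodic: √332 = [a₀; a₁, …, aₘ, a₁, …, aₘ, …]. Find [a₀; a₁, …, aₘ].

a₀ = ⌊√332⌋ = 18.
With m₀=0, d₀=1 and mₖ₊₁ = dₖaₖ − mₖ, dₖ₊₁ = (n − mₖ₊₁²)/dₖ, aₖ₊₁ = ⌊(a₀+mₖ₊₁)/dₖ₊₁⌋:
  k=1: m=18, d=8, a=4
  k=2: m=14, d=17, a=1
  k=3: m=3, d=19, a=1
  k=4: m=16, d=4, a=8
  k=5: m=16, d=19, a=1
  k=6: m=3, d=17, a=1
  k=7: m=14, d=8, a=4
  k=8: m=18, d=1, a=36
d=1 and a=2a₀=36 at k=8, so the next step gives (m, d) = (18, 8) again — its k=1 value — and the period has length 8.

[18; 4, 1, 1, 8, 1, 1, 4, 36]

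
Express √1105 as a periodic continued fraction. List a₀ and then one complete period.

[33; 4, 7, 7, 4, 66]

a₀ = ⌊√1105⌋ = 33.
With m₀=0, d₀=1 and mₖ₊₁ = dₖaₖ − mₖ, dₖ₊₁ = (n − mₖ₊₁²)/dₖ, aₖ₊₁ = ⌊(a₀+mₖ₊₁)/dₖ₊₁⌋:
  k=1: m=33, d=16, a=4
  k=2: m=31, d=9, a=7
  k=3: m=32, d=9, a=7
  k=4: m=31, d=16, a=4
  k=5: m=33, d=1, a=66
d=1 and a=2a₀=66 at k=5, so the next step gives (m, d) = (33, 16) again — its k=1 value — and the period has length 5.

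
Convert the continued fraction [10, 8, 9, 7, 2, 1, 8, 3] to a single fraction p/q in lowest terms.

Fold from the inside: start with 3/1.
  8 + 1/3 = 25/3
  1 + 3/25 = 28/25
  2 + 25/28 = 81/28
  7 + 28/81 = 595/81
  9 + 81/595 = 5436/595
  8 + 595/5436 = 44083/5436
  10 + 5436/44083 = 446266/44083

446266/44083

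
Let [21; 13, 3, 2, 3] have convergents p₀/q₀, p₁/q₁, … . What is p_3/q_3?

Using pₖ = aₖpₖ₋₁ + pₖ₋₂, qₖ = aₖqₖ₋₁ + qₖ₋₂ (with p₋₁=1, p₋₂=0, q₋₁=0, q₋₂=1):
  k=0: a=21, p=21, q=1
  k=1: a=13, p=274, q=13
  k=2: a=3, p=843, q=40
  k=3: a=2, p=1960, q=93

1960/93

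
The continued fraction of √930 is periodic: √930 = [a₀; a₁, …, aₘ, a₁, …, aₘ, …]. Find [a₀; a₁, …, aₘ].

a₀ = ⌊√930⌋ = 30.
With m₀=0, d₀=1 and mₖ₊₁ = dₖaₖ − mₖ, dₖ₊₁ = (n − mₖ₊₁²)/dₖ, aₖ₊₁ = ⌊(a₀+mₖ₊₁)/dₖ₊₁⌋:
  k=1: m=30, d=30, a=2
  k=2: m=30, d=1, a=60
d=1 and a=2a₀=60 at k=2, so the next step gives (m, d) = (30, 30) again — its k=1 value — and the period has length 2.

[30; 2, 60]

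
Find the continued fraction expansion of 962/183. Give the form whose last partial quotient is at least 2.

[5; 3, 1, 8, 2, 2]

962 = 5·183 + 47
183 = 3·47 + 42
47 = 1·42 + 5
42 = 8·5 + 2
5 = 2·2 + 1
2 = 2·1 + 0  (stop)
So 962/183 = [5; 3, 1, 8, 2, 2].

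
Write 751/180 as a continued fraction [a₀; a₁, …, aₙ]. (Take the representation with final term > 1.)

751 = 4*180 + 31
180 = 5*31 + 25
31 = 1*25 + 6
25 = 4*6 + 1
6 = 6*1 + 0  (stop)
So 751/180 = [4; 5, 1, 4, 6].

[4; 5, 1, 4, 6]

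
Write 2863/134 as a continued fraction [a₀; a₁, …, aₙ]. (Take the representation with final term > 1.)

[21; 2, 1, 2, 1, 3, 3]

2863 = 21×134 + 49
134 = 2×49 + 36
49 = 1×36 + 13
36 = 2×13 + 10
13 = 1×10 + 3
10 = 3×3 + 1
3 = 3×1 + 0  (stop)
So 2863/134 = [21; 2, 1, 2, 1, 3, 3].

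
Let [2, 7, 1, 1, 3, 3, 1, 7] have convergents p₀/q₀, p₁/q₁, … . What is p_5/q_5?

Using pₖ = aₖpₖ₋₁ + pₖ₋₂, qₖ = aₖqₖ₋₁ + qₖ₋₂ (with p₋₁=1, p₋₂=0, q₋₁=0, q₋₂=1):
  k=0: a=2, p=2, q=1
  k=1: a=7, p=15, q=7
  k=2: a=1, p=17, q=8
  k=3: a=1, p=32, q=15
  k=4: a=3, p=113, q=53
  k=5: a=3, p=371, q=174

371/174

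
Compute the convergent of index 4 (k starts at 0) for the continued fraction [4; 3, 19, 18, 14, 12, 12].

Using pₖ = aₖpₖ₋₁ + pₖ₋₂, qₖ = aₖqₖ₋₁ + qₖ₋₂ (with p₋₁=1, p₋₂=0, q₋₁=0, q₋₂=1):
  k=0: a=4, p=4, q=1
  k=1: a=3, p=13, q=3
  k=2: a=19, p=251, q=58
  k=3: a=18, p=4531, q=1047
  k=4: a=14, p=63685, q=14716

63685/14716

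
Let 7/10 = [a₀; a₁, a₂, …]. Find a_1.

7 = 0·10 + 7   →  a_0 = 0
10 = 1·7 + 3   →  a_1 = 1

1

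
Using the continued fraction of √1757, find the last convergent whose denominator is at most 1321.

√1757 = [41; 1, 10, 1, 82, …] (period length 4).
Convergents:
  p_0/q_0 = 41/1
  p_1/q_1 = 42/1
  p_2/q_2 = 461/11
  p_3/q_3 = 503/12
  p_4/q_4 = 41707/995
  p_5/q_5 = 42210/1007
  p_6/q_6 = 463807/11065
q_5 = 1007 ≤ 1321 < 11065 = q_6, so the answer is 42210/1007.

42210/1007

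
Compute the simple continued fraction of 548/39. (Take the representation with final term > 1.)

[14; 19, 2]

548 = 14×39 + 2
39 = 19×2 + 1
2 = 2×1 + 0  (stop)
So 548/39 = [14; 19, 2].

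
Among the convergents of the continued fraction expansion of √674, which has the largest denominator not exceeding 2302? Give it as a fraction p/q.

35074/1351

√674 = [25; 1, 24, 1, 50, …] (period length 4).
Convergents:
  p_0/q_0 = 25/1
  p_1/q_1 = 26/1
  p_2/q_2 = 649/25
  p_3/q_3 = 675/26
  p_4/q_4 = 34399/1325
  p_5/q_5 = 35074/1351
  p_6/q_6 = 876175/33749
q_5 = 1351 ≤ 2302 < 33749 = q_6, so the answer is 35074/1351.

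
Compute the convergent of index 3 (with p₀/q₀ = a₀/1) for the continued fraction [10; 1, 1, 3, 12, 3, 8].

Using pₖ = aₖpₖ₋₁ + pₖ₋₂, qₖ = aₖqₖ₋₁ + qₖ₋₂ (with p₋₁=1, p₋₂=0, q₋₁=0, q₋₂=1):
  k=0: a=10, p=10, q=1
  k=1: a=1, p=11, q=1
  k=2: a=1, p=21, q=2
  k=3: a=3, p=74, q=7

74/7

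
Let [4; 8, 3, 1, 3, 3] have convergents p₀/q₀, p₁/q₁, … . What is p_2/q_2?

Using pₖ = aₖpₖ₋₁ + pₖ₋₂, qₖ = aₖqₖ₋₁ + qₖ₋₂ (with p₋₁=1, p₋₂=0, q₋₁=0, q₋₂=1):
  k=0: a=4, p=4, q=1
  k=1: a=8, p=33, q=8
  k=2: a=3, p=103, q=25

103/25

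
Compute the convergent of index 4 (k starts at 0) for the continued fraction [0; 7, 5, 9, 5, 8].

Using pₖ = aₖpₖ₋₁ + pₖ₋₂, qₖ = aₖqₖ₋₁ + qₖ₋₂ (with p₋₁=1, p₋₂=0, q₋₁=0, q₋₂=1):
  k=0: a=0, p=0, q=1
  k=1: a=7, p=1, q=7
  k=2: a=5, p=5, q=36
  k=3: a=9, p=46, q=331
  k=4: a=5, p=235, q=1691

235/1691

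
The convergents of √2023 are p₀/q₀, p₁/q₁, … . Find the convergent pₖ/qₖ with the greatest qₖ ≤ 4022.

√2023 = [44; 1, 43, 1, 88, …] (period length 4).
Convergents:
  p_0/q_0 = 44/1
  p_1/q_1 = 45/1
  p_2/q_2 = 1979/44
  p_3/q_3 = 2024/45
  p_4/q_4 = 180091/4004
  p_5/q_5 = 182115/4049
q_4 = 4004 ≤ 4022 < 4049 = q_5, so the answer is 180091/4004.

180091/4004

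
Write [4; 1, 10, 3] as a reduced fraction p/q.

167/34

Fold from the inside: start with 3/1.
  10 + 1/3 = 31/3
  1 + 3/31 = 34/31
  4 + 31/34 = 167/34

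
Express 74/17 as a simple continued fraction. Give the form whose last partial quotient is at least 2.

[4; 2, 1, 5]

74 = 4*17 + 6
17 = 2*6 + 5
6 = 1*5 + 1
5 = 5*1 + 0  (stop)
So 74/17 = [4; 2, 1, 5].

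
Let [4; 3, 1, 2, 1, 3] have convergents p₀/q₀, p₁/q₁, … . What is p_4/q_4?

Using pₖ = aₖpₖ₋₁ + pₖ₋₂, qₖ = aₖqₖ₋₁ + qₖ₋₂ (with p₋₁=1, p₋₂=0, q₋₁=0, q₋₂=1):
  k=0: a=4, p=4, q=1
  k=1: a=3, p=13, q=3
  k=2: a=1, p=17, q=4
  k=3: a=2, p=47, q=11
  k=4: a=1, p=64, q=15

64/15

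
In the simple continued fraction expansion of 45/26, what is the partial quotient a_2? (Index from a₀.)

2

45 = 1·26 + 19   →  a_0 = 1
26 = 1·19 + 7   →  a_1 = 1
19 = 2·7 + 5   →  a_2 = 2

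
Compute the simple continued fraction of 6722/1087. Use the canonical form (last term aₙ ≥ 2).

6722 = 6·1087 + 200
1087 = 5·200 + 87
200 = 2·87 + 26
87 = 3·26 + 9
26 = 2·9 + 8
9 = 1·8 + 1
8 = 8·1 + 0  (stop)
So 6722/1087 = [6; 5, 2, 3, 2, 1, 8].

[6; 5, 2, 3, 2, 1, 8]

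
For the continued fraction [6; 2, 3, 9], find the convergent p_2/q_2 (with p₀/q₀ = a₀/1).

45/7

Using pₖ = aₖpₖ₋₁ + pₖ₋₂, qₖ = aₖqₖ₋₁ + qₖ₋₂ (with p₋₁=1, p₋₂=0, q₋₁=0, q₋₂=1):
  k=0: a=6, p=6, q=1
  k=1: a=2, p=13, q=2
  k=2: a=3, p=45, q=7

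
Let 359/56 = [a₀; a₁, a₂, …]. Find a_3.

3

359 = 6·56 + 23   →  a_0 = 6
56 = 2·23 + 10   →  a_1 = 2
23 = 2·10 + 3   →  a_2 = 2
10 = 3·3 + 1   →  a_3 = 3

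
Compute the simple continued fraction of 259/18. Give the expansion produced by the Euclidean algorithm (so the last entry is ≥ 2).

259 = 14*18 + 7
18 = 2*7 + 4
7 = 1*4 + 3
4 = 1*3 + 1
3 = 3*1 + 0  (stop)
So 259/18 = [14; 2, 1, 1, 3].

[14; 2, 1, 1, 3]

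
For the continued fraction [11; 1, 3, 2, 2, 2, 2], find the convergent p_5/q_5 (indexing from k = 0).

624/53

Using pₖ = aₖpₖ₋₁ + pₖ₋₂, qₖ = aₖqₖ₋₁ + qₖ₋₂ (with p₋₁=1, p₋₂=0, q₋₁=0, q₋₂=1):
  k=0: a=11, p=11, q=1
  k=1: a=1, p=12, q=1
  k=2: a=3, p=47, q=4
  k=3: a=2, p=106, q=9
  k=4: a=2, p=259, q=22
  k=5: a=2, p=624, q=53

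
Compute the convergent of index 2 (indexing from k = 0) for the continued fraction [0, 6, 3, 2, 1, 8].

3/19

Using pₖ = aₖpₖ₋₁ + pₖ₋₂, qₖ = aₖqₖ₋₁ + qₖ₋₂ (with p₋₁=1, p₋₂=0, q₋₁=0, q₋₂=1):
  k=0: a=0, p=0, q=1
  k=1: a=6, p=1, q=6
  k=2: a=3, p=3, q=19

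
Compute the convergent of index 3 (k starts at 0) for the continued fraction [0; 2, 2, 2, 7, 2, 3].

5/12

Using pₖ = aₖpₖ₋₁ + pₖ₋₂, qₖ = aₖqₖ₋₁ + qₖ₋₂ (with p₋₁=1, p₋₂=0, q₋₁=0, q₋₂=1):
  k=0: a=0, p=0, q=1
  k=1: a=2, p=1, q=2
  k=2: a=2, p=2, q=5
  k=3: a=2, p=5, q=12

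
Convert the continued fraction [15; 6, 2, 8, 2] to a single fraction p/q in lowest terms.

Fold from the inside: start with 2/1.
  8 + 1/2 = 17/2
  2 + 2/17 = 36/17
  6 + 17/36 = 233/36
  15 + 36/233 = 3531/233

3531/233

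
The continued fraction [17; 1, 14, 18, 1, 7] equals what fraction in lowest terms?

40763/2273

Using pₖ = aₖpₖ₋₁ + pₖ₋₂ and qₖ = aₖqₖ₋₁ + qₖ₋₂:
  k=0: a=17, p=17, q=1
  k=1: a=1, p=18, q=1
  k=2: a=14, p=269, q=15
  k=3: a=18, p=4860, q=271
  k=4: a=1, p=5129, q=286
  k=5: a=7, p=40763, q=2273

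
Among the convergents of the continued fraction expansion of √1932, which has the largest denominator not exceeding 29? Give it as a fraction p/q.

967/22

√1932 = [43; 1, 20, 1, 86, …] (period length 4).
Convergents:
  p_0/q_0 = 43/1
  p_1/q_1 = 44/1
  p_2/q_2 = 923/21
  p_3/q_3 = 967/22
  p_4/q_4 = 84085/1913
q_3 = 22 ≤ 29 < 1913 = q_4, so the answer is 967/22.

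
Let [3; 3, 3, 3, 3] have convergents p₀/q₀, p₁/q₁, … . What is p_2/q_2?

33/10

Using pₖ = aₖpₖ₋₁ + pₖ₋₂, qₖ = aₖqₖ₋₁ + qₖ₋₂ (with p₋₁=1, p₋₂=0, q₋₁=0, q₋₂=1):
  k=0: a=3, p=3, q=1
  k=1: a=3, p=10, q=3
  k=2: a=3, p=33, q=10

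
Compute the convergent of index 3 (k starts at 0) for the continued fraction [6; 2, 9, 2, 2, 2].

259/40

Using pₖ = aₖpₖ₋₁ + pₖ₋₂, qₖ = aₖqₖ₋₁ + qₖ₋₂ (with p₋₁=1, p₋₂=0, q₋₁=0, q₋₂=1):
  k=0: a=6, p=6, q=1
  k=1: a=2, p=13, q=2
  k=2: a=9, p=123, q=19
  k=3: a=2, p=259, q=40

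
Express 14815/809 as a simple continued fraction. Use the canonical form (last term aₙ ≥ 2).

[18; 3, 5, 16, 1, 2]

14815 = 18×809 + 253
809 = 3×253 + 50
253 = 5×50 + 3
50 = 16×3 + 2
3 = 1×2 + 1
2 = 2×1 + 0  (stop)
So 14815/809 = [18; 3, 5, 16, 1, 2].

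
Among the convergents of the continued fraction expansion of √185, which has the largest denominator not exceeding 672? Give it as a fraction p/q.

√185 = [13; 1, 1, 1, 1, 26, …] (period length 5).
Convergents:
  p_0/q_0 = 13/1
  p_1/q_1 = 14/1
  p_2/q_2 = 27/2
  p_3/q_3 = 41/3
  p_4/q_4 = 68/5
  p_5/q_5 = 1809/133
  p_6/q_6 = 1877/138
  p_7/q_7 = 3686/271
  p_8/q_8 = 5563/409
  p_9/q_9 = 9249/680
q_8 = 409 ≤ 672 < 680 = q_9, so the answer is 5563/409.

5563/409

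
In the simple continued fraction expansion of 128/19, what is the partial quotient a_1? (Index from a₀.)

1

128 = 6·19 + 14   →  a_0 = 6
19 = 1·14 + 5   →  a_1 = 1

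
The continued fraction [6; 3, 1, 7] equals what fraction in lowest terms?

Fold from the inside: start with 7/1.
  1 + 1/7 = 8/7
  3 + 7/8 = 31/8
  6 + 8/31 = 194/31

194/31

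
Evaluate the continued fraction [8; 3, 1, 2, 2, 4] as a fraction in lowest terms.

951/115

Fold from the inside: start with 4/1.
  2 + 1/4 = 9/4
  2 + 4/9 = 22/9
  1 + 9/22 = 31/22
  3 + 22/31 = 115/31
  8 + 31/115 = 951/115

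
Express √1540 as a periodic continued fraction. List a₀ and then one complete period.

[39; 4, 8, 2, 8, 4, 78]

a₀ = ⌊√1540⌋ = 39.
With m₀=0, d₀=1 and mₖ₊₁ = dₖaₖ − mₖ, dₖ₊₁ = (n − mₖ₊₁²)/dₖ, aₖ₊₁ = ⌊(a₀+mₖ₊₁)/dₖ₊₁⌋:
  k=1: m=39, d=19, a=4
  k=2: m=37, d=9, a=8
  k=3: m=35, d=35, a=2
  k=4: m=35, d=9, a=8
  k=5: m=37, d=19, a=4
  k=6: m=39, d=1, a=78
d=1 and a=2a₀=78 at k=6, so the next step gives (m, d) = (39, 19) again — its k=1 value — and the period has length 6.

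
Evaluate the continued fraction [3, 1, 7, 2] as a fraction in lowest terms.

Fold from the inside: start with 2/1.
  7 + 1/2 = 15/2
  1 + 2/15 = 17/15
  3 + 15/17 = 66/17

66/17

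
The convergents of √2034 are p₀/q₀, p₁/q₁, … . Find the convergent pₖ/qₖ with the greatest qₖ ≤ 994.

40635/901

√2034 = [45; 10, 90, …] (period length 2).
Convergents:
  p_0/q_0 = 45/1
  p_1/q_1 = 451/10
  p_2/q_2 = 40635/901
  p_3/q_3 = 406801/9020
q_2 = 901 ≤ 994 < 9020 = q_3, so the answer is 40635/901.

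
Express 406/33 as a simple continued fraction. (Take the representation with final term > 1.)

[12; 3, 3, 3]

406 = 12×33 + 10
33 = 3×10 + 3
10 = 3×3 + 1
3 = 3×1 + 0  (stop)
So 406/33 = [12; 3, 3, 3].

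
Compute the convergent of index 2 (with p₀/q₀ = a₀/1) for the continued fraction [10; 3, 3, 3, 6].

103/10

Using pₖ = aₖpₖ₋₁ + pₖ₋₂, qₖ = aₖqₖ₋₁ + qₖ₋₂ (with p₋₁=1, p₋₂=0, q₋₁=0, q₋₂=1):
  k=0: a=10, p=10, q=1
  k=1: a=3, p=31, q=3
  k=2: a=3, p=103, q=10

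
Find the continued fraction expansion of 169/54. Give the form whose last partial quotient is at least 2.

[3; 7, 1, 2, 2]

169 = 3·54 + 7
54 = 7·7 + 5
7 = 1·5 + 2
5 = 2·2 + 1
2 = 2·1 + 0  (stop)
So 169/54 = [3; 7, 1, 2, 2].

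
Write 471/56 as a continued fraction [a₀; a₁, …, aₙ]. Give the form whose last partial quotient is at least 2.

[8; 2, 2, 3, 3]

471 = 8×56 + 23
56 = 2×23 + 10
23 = 2×10 + 3
10 = 3×3 + 1
3 = 3×1 + 0  (stop)
So 471/56 = [8; 2, 2, 3, 3].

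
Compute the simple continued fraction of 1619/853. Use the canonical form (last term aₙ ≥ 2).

1619 = 1×853 + 766
853 = 1×766 + 87
766 = 8×87 + 70
87 = 1×70 + 17
70 = 4×17 + 2
17 = 8×2 + 1
2 = 2×1 + 0  (stop)
So 1619/853 = [1; 1, 8, 1, 4, 8, 2].

[1; 1, 8, 1, 4, 8, 2]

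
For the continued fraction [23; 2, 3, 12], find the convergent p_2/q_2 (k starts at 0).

164/7

Using pₖ = aₖpₖ₋₁ + pₖ₋₂, qₖ = aₖqₖ₋₁ + qₖ₋₂ (with p₋₁=1, p₋₂=0, q₋₁=0, q₋₂=1):
  k=0: a=23, p=23, q=1
  k=1: a=2, p=47, q=2
  k=2: a=3, p=164, q=7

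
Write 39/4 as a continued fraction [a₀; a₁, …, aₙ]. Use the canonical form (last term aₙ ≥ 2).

[9; 1, 3]

39 = 9*4 + 3
4 = 1*3 + 1
3 = 3*1 + 0  (stop)
So 39/4 = [9; 1, 3].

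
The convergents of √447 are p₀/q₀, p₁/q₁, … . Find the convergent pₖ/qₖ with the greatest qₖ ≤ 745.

6237/295

√447 = [21; 7, 42, …] (period length 2).
Convergents:
  p_0/q_0 = 21/1
  p_1/q_1 = 148/7
  p_2/q_2 = 6237/295
  p_3/q_3 = 43807/2072
q_2 = 295 ≤ 745 < 2072 = q_3, so the answer is 6237/295.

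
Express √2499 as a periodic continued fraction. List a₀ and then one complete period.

[49; 1, 98]

a₀ = ⌊√2499⌋ = 49.
With m₀=0, d₀=1 and mₖ₊₁ = dₖaₖ − mₖ, dₖ₊₁ = (n − mₖ₊₁²)/dₖ, aₖ₊₁ = ⌊(a₀+mₖ₊₁)/dₖ₊₁⌋:
  k=1: m=49, d=98, a=1
  k=2: m=49, d=1, a=98
d=1 and a=2a₀=98 at k=2, so the next step gives (m, d) = (49, 98) again — its k=1 value — and the period has length 2.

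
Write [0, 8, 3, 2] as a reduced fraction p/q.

7/58

Using pₖ = aₖpₖ₋₁ + pₖ₋₂ and qₖ = aₖqₖ₋₁ + qₖ₋₂:
  k=0: a=0, p=0, q=1
  k=1: a=8, p=1, q=8
  k=2: a=3, p=3, q=25
  k=3: a=2, p=7, q=58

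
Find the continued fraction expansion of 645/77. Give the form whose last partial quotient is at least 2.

645 = 8×77 + 29
77 = 2×29 + 19
29 = 1×19 + 10
19 = 1×10 + 9
10 = 1×9 + 1
9 = 9×1 + 0  (stop)
So 645/77 = [8; 2, 1, 1, 1, 9].

[8; 2, 1, 1, 1, 9]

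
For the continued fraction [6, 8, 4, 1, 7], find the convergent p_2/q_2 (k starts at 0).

Using pₖ = aₖpₖ₋₁ + pₖ₋₂, qₖ = aₖqₖ₋₁ + qₖ₋₂ (with p₋₁=1, p₋₂=0, q₋₁=0, q₋₂=1):
  k=0: a=6, p=6, q=1
  k=1: a=8, p=49, q=8
  k=2: a=4, p=202, q=33

202/33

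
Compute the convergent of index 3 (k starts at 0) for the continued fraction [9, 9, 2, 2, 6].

428/47

Using pₖ = aₖpₖ₋₁ + pₖ₋₂, qₖ = aₖqₖ₋₁ + qₖ₋₂ (with p₋₁=1, p₋₂=0, q₋₁=0, q₋₂=1):
  k=0: a=9, p=9, q=1
  k=1: a=9, p=82, q=9
  k=2: a=2, p=173, q=19
  k=3: a=2, p=428, q=47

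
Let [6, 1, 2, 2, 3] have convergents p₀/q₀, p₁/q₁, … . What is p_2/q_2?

Using pₖ = aₖpₖ₋₁ + pₖ₋₂, qₖ = aₖqₖ₋₁ + qₖ₋₂ (with p₋₁=1, p₋₂=0, q₋₁=0, q₋₂=1):
  k=0: a=6, p=6, q=1
  k=1: a=1, p=7, q=1
  k=2: a=2, p=20, q=3

20/3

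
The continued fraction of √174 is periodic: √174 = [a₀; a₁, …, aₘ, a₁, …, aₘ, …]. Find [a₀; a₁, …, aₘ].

[13; 5, 4, 5, 26]

a₀ = ⌊√174⌋ = 13.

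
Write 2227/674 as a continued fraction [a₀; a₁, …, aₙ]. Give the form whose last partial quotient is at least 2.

2227 = 3×674 + 205
674 = 3×205 + 59
205 = 3×59 + 28
59 = 2×28 + 3
28 = 9×3 + 1
3 = 3×1 + 0  (stop)
So 2227/674 = [3; 3, 3, 2, 9, 3].

[3; 3, 3, 2, 9, 3]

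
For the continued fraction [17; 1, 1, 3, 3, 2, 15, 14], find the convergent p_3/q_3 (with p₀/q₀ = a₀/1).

Using pₖ = aₖpₖ₋₁ + pₖ₋₂, qₖ = aₖqₖ₋₁ + qₖ₋₂ (with p₋₁=1, p₋₂=0, q₋₁=0, q₋₂=1):
  k=0: a=17, p=17, q=1
  k=1: a=1, p=18, q=1
  k=2: a=1, p=35, q=2
  k=3: a=3, p=123, q=7

123/7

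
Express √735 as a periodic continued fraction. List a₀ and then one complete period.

[27; 9, 54]

a₀ = ⌊√735⌋ = 27.
With m₀=0, d₀=1 and mₖ₊₁ = dₖaₖ − mₖ, dₖ₊₁ = (n − mₖ₊₁²)/dₖ, aₖ₊₁ = ⌊(a₀+mₖ₊₁)/dₖ₊₁⌋:
  k=1: m=27, d=6, a=9
  k=2: m=27, d=1, a=54
d=1 and a=2a₀=54 at k=2, so the next step gives (m, d) = (27, 6) again — its k=1 value — and the period has length 2.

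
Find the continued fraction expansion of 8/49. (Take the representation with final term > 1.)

8 = 0·49 + 8
49 = 6·8 + 1
8 = 8·1 + 0  (stop)
So 8/49 = [0; 6, 8].

[0; 6, 8]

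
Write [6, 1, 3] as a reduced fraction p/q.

27/4

Fold from the inside: start with 3/1.
  1 + 1/3 = 4/3
  6 + 3/4 = 27/4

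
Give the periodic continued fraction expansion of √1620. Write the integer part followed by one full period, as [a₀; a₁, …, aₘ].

a₀ = ⌊√1620⌋ = 40.
With m₀=0, d₀=1 and mₖ₊₁ = dₖaₖ − mₖ, dₖ₊₁ = (n − mₖ₊₁²)/dₖ, aₖ₊₁ = ⌊(a₀+mₖ₊₁)/dₖ₊₁⌋:
  k=1: m=40, d=20, a=4
  k=2: m=40, d=1, a=80
d=1 and a=2a₀=80 at k=2, so the next step gives (m, d) = (40, 20) again — its k=1 value — and the period has length 2.

[40; 4, 80]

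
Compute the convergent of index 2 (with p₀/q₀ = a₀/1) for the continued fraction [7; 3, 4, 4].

95/13

Using pₖ = aₖpₖ₋₁ + pₖ₋₂, qₖ = aₖqₖ₋₁ + qₖ₋₂ (with p₋₁=1, p₋₂=0, q₋₁=0, q₋₂=1):
  k=0: a=7, p=7, q=1
  k=1: a=3, p=22, q=3
  k=2: a=4, p=95, q=13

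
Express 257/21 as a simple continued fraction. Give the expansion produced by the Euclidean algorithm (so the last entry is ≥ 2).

[12; 4, 5]

257 = 12·21 + 5
21 = 4·5 + 1
5 = 5·1 + 0  (stop)
So 257/21 = [12; 4, 5].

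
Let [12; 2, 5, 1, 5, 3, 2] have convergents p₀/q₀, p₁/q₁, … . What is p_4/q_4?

947/76

Using pₖ = aₖpₖ₋₁ + pₖ₋₂, qₖ = aₖqₖ₋₁ + qₖ₋₂ (with p₋₁=1, p₋₂=0, q₋₁=0, q₋₂=1):
  k=0: a=12, p=12, q=1
  k=1: a=2, p=25, q=2
  k=2: a=5, p=137, q=11
  k=3: a=1, p=162, q=13
  k=4: a=5, p=947, q=76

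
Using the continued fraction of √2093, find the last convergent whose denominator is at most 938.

16790/367

√2093 = [45; 1, 2, 1, 90, …] (period length 4).
Convergents:
  p_0/q_0 = 45/1
  p_1/q_1 = 46/1
  p_2/q_2 = 137/3
  p_3/q_3 = 183/4
  p_4/q_4 = 16607/363
  p_5/q_5 = 16790/367
  p_6/q_6 = 50187/1097
q_5 = 367 ≤ 938 < 1097 = q_6, so the answer is 16790/367.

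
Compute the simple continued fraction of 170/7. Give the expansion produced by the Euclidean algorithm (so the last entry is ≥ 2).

[24; 3, 2]

170 = 24*7 + 2
7 = 3*2 + 1
2 = 2*1 + 0  (stop)
So 170/7 = [24; 3, 2].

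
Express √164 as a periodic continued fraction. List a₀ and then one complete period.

[12; 1, 4, 6, 4, 1, 24]

a₀ = ⌊√164⌋ = 12.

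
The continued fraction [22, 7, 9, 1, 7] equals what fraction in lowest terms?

Using pₖ = aₖpₖ₋₁ + pₖ₋₂ and qₖ = aₖqₖ₋₁ + qₖ₋₂:
  k=0: a=22, p=22, q=1
  k=1: a=7, p=155, q=7
  k=2: a=9, p=1417, q=64
  k=3: a=1, p=1572, q=71
  k=4: a=7, p=12421, q=561

12421/561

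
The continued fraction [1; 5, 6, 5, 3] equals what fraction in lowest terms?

610/511

Fold from the inside: start with 3/1.
  5 + 1/3 = 16/3
  6 + 3/16 = 99/16
  5 + 16/99 = 511/99
  1 + 99/511 = 610/511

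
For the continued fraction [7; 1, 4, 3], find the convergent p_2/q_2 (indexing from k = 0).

39/5

Using pₖ = aₖpₖ₋₁ + pₖ₋₂, qₖ = aₖqₖ₋₁ + qₖ₋₂ (with p₋₁=1, p₋₂=0, q₋₁=0, q₋₂=1):
  k=0: a=7, p=7, q=1
  k=1: a=1, p=8, q=1
  k=2: a=4, p=39, q=5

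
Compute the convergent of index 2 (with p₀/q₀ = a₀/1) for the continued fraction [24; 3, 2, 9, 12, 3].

170/7

Using pₖ = aₖpₖ₋₁ + pₖ₋₂, qₖ = aₖqₖ₋₁ + qₖ₋₂ (with p₋₁=1, p₋₂=0, q₋₁=0, q₋₂=1):
  k=0: a=24, p=24, q=1
  k=1: a=3, p=73, q=3
  k=2: a=2, p=170, q=7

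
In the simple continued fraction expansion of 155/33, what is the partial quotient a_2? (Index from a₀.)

155 = 4·33 + 23   →  a_0 = 4
33 = 1·23 + 10   →  a_1 = 1
23 = 2·10 + 3   →  a_2 = 2

2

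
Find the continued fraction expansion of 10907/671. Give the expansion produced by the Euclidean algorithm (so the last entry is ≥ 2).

10907 = 16·671 + 171
671 = 3·171 + 158
171 = 1·158 + 13
158 = 12·13 + 2
13 = 6·2 + 1
2 = 2·1 + 0  (stop)
So 10907/671 = [16; 3, 1, 12, 6, 2].

[16; 3, 1, 12, 6, 2]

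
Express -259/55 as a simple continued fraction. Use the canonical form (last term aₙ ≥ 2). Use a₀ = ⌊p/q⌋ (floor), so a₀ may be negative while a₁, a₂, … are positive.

-259 = -5*55 + 16
55 = 3*16 + 7
16 = 2*7 + 2
7 = 3*2 + 1
2 = 2*1 + 0  (stop)
So -259/55 = [-5; 3, 2, 3, 2].

[-5; 3, 2, 3, 2]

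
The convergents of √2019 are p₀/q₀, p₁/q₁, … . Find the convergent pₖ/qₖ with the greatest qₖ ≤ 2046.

60615/1349

√2019 = [44; 1, 13, 1, 88, …] (period length 4).
Convergents:
  p_0/q_0 = 44/1
  p_1/q_1 = 45/1
  p_2/q_2 = 629/14
  p_3/q_3 = 674/15
  p_4/q_4 = 59941/1334
  p_5/q_5 = 60615/1349
  p_6/q_6 = 847936/18871
q_5 = 1349 ≤ 2046 < 18871 = q_6, so the answer is 60615/1349.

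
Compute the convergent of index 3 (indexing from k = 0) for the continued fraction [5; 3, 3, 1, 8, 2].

69/13

Using pₖ = aₖpₖ₋₁ + pₖ₋₂, qₖ = aₖqₖ₋₁ + qₖ₋₂ (with p₋₁=1, p₋₂=0, q₋₁=0, q₋₂=1):
  k=0: a=5, p=5, q=1
  k=1: a=3, p=16, q=3
  k=2: a=3, p=53, q=10
  k=3: a=1, p=69, q=13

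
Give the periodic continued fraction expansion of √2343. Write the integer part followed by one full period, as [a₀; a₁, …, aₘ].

[48; 2, 2, 8, 2, 2, 96]

a₀ = ⌊√2343⌋ = 48.
With m₀=0, d₀=1 and mₖ₊₁ = dₖaₖ − mₖ, dₖ₊₁ = (n − mₖ₊₁²)/dₖ, aₖ₊₁ = ⌊(a₀+mₖ₊₁)/dₖ₊₁⌋:
  k=1: m=48, d=39, a=2
  k=2: m=30, d=37, a=2
  k=3: m=44, d=11, a=8
  k=4: m=44, d=37, a=2
  k=5: m=30, d=39, a=2
  k=6: m=48, d=1, a=96
d=1 and a=2a₀=96 at k=6, so the next step gives (m, d) = (48, 39) again — its k=1 value — and the period has length 6.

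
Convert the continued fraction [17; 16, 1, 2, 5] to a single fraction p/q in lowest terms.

4555/267

Fold from the inside: start with 5/1.
  2 + 1/5 = 11/5
  1 + 5/11 = 16/11
  16 + 11/16 = 267/16
  17 + 16/267 = 4555/267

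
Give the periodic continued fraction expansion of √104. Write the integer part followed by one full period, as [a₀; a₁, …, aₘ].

[10; 5, 20]

a₀ = ⌊√104⌋ = 10.
With m₀=0, d₀=1 and mₖ₊₁ = dₖaₖ − mₖ, dₖ₊₁ = (n − mₖ₊₁²)/dₖ, aₖ₊₁ = ⌊(a₀+mₖ₊₁)/dₖ₊₁⌋:
  k=1: m=10, d=4, a=5
  k=2: m=10, d=1, a=20
d=1 and a=2a₀=20 at k=2, so the next step gives (m, d) = (10, 4) again — its k=1 value — and the period has length 2.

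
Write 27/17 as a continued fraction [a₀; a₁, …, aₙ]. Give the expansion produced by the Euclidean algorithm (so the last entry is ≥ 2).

27 = 1×17 + 10
17 = 1×10 + 7
10 = 1×7 + 3
7 = 2×3 + 1
3 = 3×1 + 0  (stop)
So 27/17 = [1; 1, 1, 2, 3].

[1; 1, 1, 2, 3]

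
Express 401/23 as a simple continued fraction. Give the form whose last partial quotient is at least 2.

[17; 2, 3, 3]

401 = 17·23 + 10
23 = 2·10 + 3
10 = 3·3 + 1
3 = 3·1 + 0  (stop)
So 401/23 = [17; 2, 3, 3].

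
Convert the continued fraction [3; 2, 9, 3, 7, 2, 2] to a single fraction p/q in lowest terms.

7915/2278

Fold from the inside: start with 2/1.
  2 + 1/2 = 5/2
  7 + 2/5 = 37/5
  3 + 5/37 = 116/37
  9 + 37/116 = 1081/116
  2 + 116/1081 = 2278/1081
  3 + 1081/2278 = 7915/2278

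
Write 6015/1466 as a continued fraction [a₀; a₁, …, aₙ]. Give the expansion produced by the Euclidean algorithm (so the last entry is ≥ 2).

[4; 9, 1, 2, 2, 3, 6]

6015 = 4*1466 + 151
1466 = 9*151 + 107
151 = 1*107 + 44
107 = 2*44 + 19
44 = 2*19 + 6
19 = 3*6 + 1
6 = 6*1 + 0  (stop)
So 6015/1466 = [4; 9, 1, 2, 2, 3, 6].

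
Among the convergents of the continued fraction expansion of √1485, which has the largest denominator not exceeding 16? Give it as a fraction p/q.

√1485 = [38; 1, 1, 6, 1, 1, 76, …] (period length 6).
Convergents:
  p_0/q_0 = 38/1
  p_1/q_1 = 39/1
  p_2/q_2 = 77/2
  p_3/q_3 = 501/13
  p_4/q_4 = 578/15
  p_5/q_5 = 1079/28
q_4 = 15 ≤ 16 < 28 = q_5, so the answer is 578/15.

578/15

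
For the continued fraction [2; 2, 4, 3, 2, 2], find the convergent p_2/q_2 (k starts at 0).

Using pₖ = aₖpₖ₋₁ + pₖ₋₂, qₖ = aₖqₖ₋₁ + qₖ₋₂ (with p₋₁=1, p₋₂=0, q₋₁=0, q₋₂=1):
  k=0: a=2, p=2, q=1
  k=1: a=2, p=5, q=2
  k=2: a=4, p=22, q=9

22/9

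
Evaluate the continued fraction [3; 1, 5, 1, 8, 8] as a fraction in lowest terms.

1939/503

Using pₖ = aₖpₖ₋₁ + pₖ₋₂ and qₖ = aₖqₖ₋₁ + qₖ₋₂:
  k=0: a=3, p=3, q=1
  k=1: a=1, p=4, q=1
  k=2: a=5, p=23, q=6
  k=3: a=1, p=27, q=7
  k=4: a=8, p=239, q=62
  k=5: a=8, p=1939, q=503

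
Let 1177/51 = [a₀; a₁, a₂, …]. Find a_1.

1177 = 23·51 + 4   →  a_0 = 23
51 = 12·4 + 3   →  a_1 = 12

12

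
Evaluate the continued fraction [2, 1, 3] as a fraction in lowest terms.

Fold from the inside: start with 3/1.
  1 + 1/3 = 4/3
  2 + 3/4 = 11/4

11/4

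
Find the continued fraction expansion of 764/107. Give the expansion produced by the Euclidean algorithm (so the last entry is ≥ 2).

764 = 7×107 + 15
107 = 7×15 + 2
15 = 7×2 + 1
2 = 2×1 + 0  (stop)
So 764/107 = [7; 7, 7, 2].

[7; 7, 7, 2]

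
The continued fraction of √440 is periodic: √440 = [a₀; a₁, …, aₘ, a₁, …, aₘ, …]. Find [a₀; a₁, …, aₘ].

[20; 1, 40]

a₀ = ⌊√440⌋ = 20.
With m₀=0, d₀=1 and mₖ₊₁ = dₖaₖ − mₖ, dₖ₊₁ = (n − mₖ₊₁²)/dₖ, aₖ₊₁ = ⌊(a₀+mₖ₊₁)/dₖ₊₁⌋:
  k=1: m=20, d=40, a=1
  k=2: m=20, d=1, a=40
d=1 and a=2a₀=40 at k=2, so the next step gives (m, d) = (20, 40) again — its k=1 value — and the period has length 2.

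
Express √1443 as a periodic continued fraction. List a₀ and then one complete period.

[37; 1, 74]

a₀ = ⌊√1443⌋ = 37.
With m₀=0, d₀=1 and mₖ₊₁ = dₖaₖ − mₖ, dₖ₊₁ = (n − mₖ₊₁²)/dₖ, aₖ₊₁ = ⌊(a₀+mₖ₊₁)/dₖ₊₁⌋:
  k=1: m=37, d=74, a=1
  k=2: m=37, d=1, a=74
d=1 and a=2a₀=74 at k=2, so the next step gives (m, d) = (37, 74) again — its k=1 value — and the period has length 2.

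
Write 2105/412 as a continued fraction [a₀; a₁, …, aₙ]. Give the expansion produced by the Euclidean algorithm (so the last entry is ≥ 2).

2105 = 5×412 + 45
412 = 9×45 + 7
45 = 6×7 + 3
7 = 2×3 + 1
3 = 3×1 + 0  (stop)
So 2105/412 = [5; 9, 6, 2, 3].

[5; 9, 6, 2, 3]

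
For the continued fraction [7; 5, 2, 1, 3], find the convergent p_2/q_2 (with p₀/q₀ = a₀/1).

Using pₖ = aₖpₖ₋₁ + pₖ₋₂, qₖ = aₖqₖ₋₁ + qₖ₋₂ (with p₋₁=1, p₋₂=0, q₋₁=0, q₋₂=1):
  k=0: a=7, p=7, q=1
  k=1: a=5, p=36, q=5
  k=2: a=2, p=79, q=11

79/11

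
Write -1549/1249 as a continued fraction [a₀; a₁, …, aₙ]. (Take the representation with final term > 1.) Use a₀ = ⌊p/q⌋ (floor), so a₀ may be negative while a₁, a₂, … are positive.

-1549 = -2*1249 + 949
1249 = 1*949 + 300
949 = 3*300 + 49
300 = 6*49 + 6
49 = 8*6 + 1
6 = 6*1 + 0  (stop)
So -1549/1249 = [-2; 1, 3, 6, 8, 6].

[-2; 1, 3, 6, 8, 6]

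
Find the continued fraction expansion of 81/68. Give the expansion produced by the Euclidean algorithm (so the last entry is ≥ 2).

81 = 1×68 + 13
68 = 5×13 + 3
13 = 4×3 + 1
3 = 3×1 + 0  (stop)
So 81/68 = [1; 5, 4, 3].

[1; 5, 4, 3]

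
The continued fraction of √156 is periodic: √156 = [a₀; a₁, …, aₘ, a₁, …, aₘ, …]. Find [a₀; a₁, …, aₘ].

a₀ = ⌊√156⌋ = 12.
With m₀=0, d₀=1 and mₖ₊₁ = dₖaₖ − mₖ, dₖ₊₁ = (n − mₖ₊₁²)/dₖ, aₖ₊₁ = ⌊(a₀+mₖ₊₁)/dₖ₊₁⌋:
  k=1: m=12, d=12, a=2
  k=2: m=12, d=1, a=24
d=1 and a=2a₀=24 at k=2, so the next step gives (m, d) = (12, 12) again — its k=1 value — and the period has length 2.

[12; 2, 24]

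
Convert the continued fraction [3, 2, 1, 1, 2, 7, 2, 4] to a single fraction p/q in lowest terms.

Using pₖ = aₖpₖ₋₁ + pₖ₋₂ and qₖ = aₖqₖ₋₁ + qₖ₋₂:
  k=0: a=3, p=3, q=1
  k=1: a=2, p=7, q=2
  k=2: a=1, p=10, q=3
  k=3: a=1, p=17, q=5
  k=4: a=2, p=44, q=13
  k=5: a=7, p=325, q=96
  k=6: a=2, p=694, q=205
  k=7: a=4, p=3101, q=916

3101/916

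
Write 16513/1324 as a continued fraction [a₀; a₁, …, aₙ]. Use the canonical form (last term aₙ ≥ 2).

16513 = 12*1324 + 625
1324 = 2*625 + 74
625 = 8*74 + 33
74 = 2*33 + 8
33 = 4*8 + 1
8 = 8*1 + 0  (stop)
So 16513/1324 = [12; 2, 8, 2, 4, 8].

[12; 2, 8, 2, 4, 8]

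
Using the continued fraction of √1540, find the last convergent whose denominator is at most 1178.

√1540 = [39; 4, 8, 2, 8, 4, 78, …] (period length 6).
Convergents:
  p_0/q_0 = 39/1
  p_1/q_1 = 157/4
  p_2/q_2 = 1295/33
  p_3/q_3 = 2747/70
  p_4/q_4 = 23271/593
  p_5/q_5 = 95831/2442
q_4 = 593 ≤ 1178 < 2442 = q_5, so the answer is 23271/593.

23271/593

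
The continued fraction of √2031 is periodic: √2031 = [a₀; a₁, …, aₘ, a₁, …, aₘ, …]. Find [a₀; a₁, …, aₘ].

[45; 15, 90]

a₀ = ⌊√2031⌋ = 45.
With m₀=0, d₀=1 and mₖ₊₁ = dₖaₖ − mₖ, dₖ₊₁ = (n − mₖ₊₁²)/dₖ, aₖ₊₁ = ⌊(a₀+mₖ₊₁)/dₖ₊₁⌋:
  k=1: m=45, d=6, a=15
  k=2: m=45, d=1, a=90
d=1 and a=2a₀=90 at k=2, so the next step gives (m, d) = (45, 6) again — its k=1 value — and the period has length 2.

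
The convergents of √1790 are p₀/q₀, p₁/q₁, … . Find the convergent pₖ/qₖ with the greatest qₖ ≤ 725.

√1790 = [42; 3, 4, 8, 4, 3, 84, …] (period length 6).
Convergents:
  p_0/q_0 = 42/1
  p_1/q_1 = 127/3
  p_2/q_2 = 550/13
  p_3/q_3 = 4527/107
  p_4/q_4 = 18658/441
  p_5/q_5 = 60501/1430
q_4 = 441 ≤ 725 < 1430 = q_5, so the answer is 18658/441.

18658/441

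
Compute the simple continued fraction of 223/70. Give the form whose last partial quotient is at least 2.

223 = 3·70 + 13
70 = 5·13 + 5
13 = 2·5 + 3
5 = 1·3 + 2
3 = 1·2 + 1
2 = 2·1 + 0  (stop)
So 223/70 = [3; 5, 2, 1, 1, 2].

[3; 5, 2, 1, 1, 2]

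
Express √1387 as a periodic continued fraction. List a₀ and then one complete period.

[37; 4, 8, 37, 8, 4, 74]

a₀ = ⌊√1387⌋ = 37.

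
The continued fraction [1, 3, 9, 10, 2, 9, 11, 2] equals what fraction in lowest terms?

172667/130655

Fold from the inside: start with 2/1.
  11 + 1/2 = 23/2
  9 + 2/23 = 209/23
  2 + 23/209 = 441/209
  10 + 209/441 = 4619/441
  9 + 441/4619 = 42012/4619
  3 + 4619/42012 = 130655/42012
  1 + 42012/130655 = 172667/130655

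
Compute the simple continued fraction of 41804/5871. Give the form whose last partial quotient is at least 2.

[7; 8, 3, 3, 2, 7, 4]

41804 = 7×5871 + 707
5871 = 8×707 + 215
707 = 3×215 + 62
215 = 3×62 + 29
62 = 2×29 + 4
29 = 7×4 + 1
4 = 4×1 + 0  (stop)
So 41804/5871 = [7; 8, 3, 3, 2, 7, 4].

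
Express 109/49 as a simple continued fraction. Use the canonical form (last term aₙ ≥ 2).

[2; 4, 2, 5]

109 = 2·49 + 11
49 = 4·11 + 5
11 = 2·5 + 1
5 = 5·1 + 0  (stop)
So 109/49 = [2; 4, 2, 5].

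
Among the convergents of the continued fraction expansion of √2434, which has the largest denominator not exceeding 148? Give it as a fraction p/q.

√2434 = [49; 2, 1, 48, 1, 2, 98, …] (period length 6).
Convergents:
  p_0/q_0 = 49/1
  p_1/q_1 = 99/2
  p_2/q_2 = 148/3
  p_3/q_3 = 7203/146
  p_4/q_4 = 7351/149
q_3 = 146 ≤ 148 < 149 = q_4, so the answer is 7203/146.

7203/146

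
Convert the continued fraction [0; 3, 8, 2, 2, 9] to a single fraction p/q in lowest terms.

395/1232

Fold from the inside: start with 9/1.
  2 + 1/9 = 19/9
  2 + 9/19 = 47/19
  8 + 19/47 = 395/47
  3 + 47/395 = 1232/395
  0 + 395/1232 = 395/1232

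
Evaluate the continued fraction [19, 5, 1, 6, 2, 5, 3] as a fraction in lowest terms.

29350/1531

Using pₖ = aₖpₖ₋₁ + pₖ₋₂ and qₖ = aₖqₖ₋₁ + qₖ₋₂:
  k=0: a=19, p=19, q=1
  k=1: a=5, p=96, q=5
  k=2: a=1, p=115, q=6
  k=3: a=6, p=786, q=41
  k=4: a=2, p=1687, q=88
  k=5: a=5, p=9221, q=481
  k=6: a=3, p=29350, q=1531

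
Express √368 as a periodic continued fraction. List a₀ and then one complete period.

[19; 5, 2, 5, 38]

a₀ = ⌊√368⌋ = 19.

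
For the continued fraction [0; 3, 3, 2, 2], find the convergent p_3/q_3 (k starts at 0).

Using pₖ = aₖpₖ₋₁ + pₖ₋₂, qₖ = aₖqₖ₋₁ + qₖ₋₂ (with p₋₁=1, p₋₂=0, q₋₁=0, q₋₂=1):
  k=0: a=0, p=0, q=1
  k=1: a=3, p=1, q=3
  k=2: a=3, p=3, q=10
  k=3: a=2, p=7, q=23

7/23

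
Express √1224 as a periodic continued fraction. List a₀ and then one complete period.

a₀ = ⌊√1224⌋ = 34.
With m₀=0, d₀=1 and mₖ₊₁ = dₖaₖ − mₖ, dₖ₊₁ = (n − mₖ₊₁²)/dₖ, aₖ₊₁ = ⌊(a₀+mₖ₊₁)/dₖ₊₁⌋:
  k=1: m=34, d=68, a=1
  k=2: m=34, d=1, a=68
d=1 and a=2a₀=68 at k=2, so the next step gives (m, d) = (34, 68) again — its k=1 value — and the period has length 2.

[34; 1, 68]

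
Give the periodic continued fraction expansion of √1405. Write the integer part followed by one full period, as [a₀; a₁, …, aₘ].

[37; 2, 14, 2, 74]

a₀ = ⌊√1405⌋ = 37.
With m₀=0, d₀=1 and mₖ₊₁ = dₖaₖ − mₖ, dₖ₊₁ = (n − mₖ₊₁²)/dₖ, aₖ₊₁ = ⌊(a₀+mₖ₊₁)/dₖ₊₁⌋:
  k=1: m=37, d=36, a=2
  k=2: m=35, d=5, a=14
  k=3: m=35, d=36, a=2
  k=4: m=37, d=1, a=74
d=1 and a=2a₀=74 at k=4, so the next step gives (m, d) = (37, 36) again — its k=1 value — and the period has length 4.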